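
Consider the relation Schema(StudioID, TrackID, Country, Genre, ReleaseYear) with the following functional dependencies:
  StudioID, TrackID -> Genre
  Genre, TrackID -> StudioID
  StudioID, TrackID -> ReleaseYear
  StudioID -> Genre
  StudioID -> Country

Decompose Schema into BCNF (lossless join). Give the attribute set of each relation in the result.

{Country, Genre, StudioID}; {ReleaseYear, StudioID, TrackID}

Candidate keys of the original relation: {Genre, TrackID}, {StudioID, TrackID}.
{Country, Genre, ReleaseYear, StudioID, TrackID}: {StudioID} determines {Country, Genre, StudioID} here but is not a superkey — split on StudioID -> Country, Genre, giving {Country, Genre, StudioID} and {ReleaseYear, StudioID, TrackID}.
{Country, Genre, StudioID} has no BCNF violation.
{ReleaseYear, StudioID, TrackID} has no BCNF violation.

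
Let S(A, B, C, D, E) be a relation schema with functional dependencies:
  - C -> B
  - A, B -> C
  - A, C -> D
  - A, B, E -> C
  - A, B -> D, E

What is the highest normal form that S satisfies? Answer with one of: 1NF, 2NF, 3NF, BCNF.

Candidate keys: {A, B}, {A, C}. Prime attributes: {A, B, C}.
C -> B: {C}⁺ = {B, C}, which is not all of the attributes, so the left side is not a superkey — BCNF is violated.
Since {B} ⊆ prime attributes and every other non-superkey FD also has a prime right side, the schema is in 3NF.

3NF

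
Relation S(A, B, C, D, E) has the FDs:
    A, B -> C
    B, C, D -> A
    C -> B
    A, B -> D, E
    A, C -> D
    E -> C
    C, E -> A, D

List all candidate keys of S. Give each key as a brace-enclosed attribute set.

{E}⁺ = {A, B, C, D, E} — all of the relation — so {E} is a candidate key.
{A, B}⁺ = {A, B, C, D, E} — all of the relation — so {A, B} is a candidate key.
{A, C}⁺ = {A, B, C, D, E} — all of the relation — so {A, C} is a candidate key.
{C, D}⁺ = {A, B, C, D, E} — all of the relation — so {C, D} is a candidate key.
These are minimal and exhaustive — every other superkey contains one of them.

{A, B}, {A, C}, {C, D}, {E}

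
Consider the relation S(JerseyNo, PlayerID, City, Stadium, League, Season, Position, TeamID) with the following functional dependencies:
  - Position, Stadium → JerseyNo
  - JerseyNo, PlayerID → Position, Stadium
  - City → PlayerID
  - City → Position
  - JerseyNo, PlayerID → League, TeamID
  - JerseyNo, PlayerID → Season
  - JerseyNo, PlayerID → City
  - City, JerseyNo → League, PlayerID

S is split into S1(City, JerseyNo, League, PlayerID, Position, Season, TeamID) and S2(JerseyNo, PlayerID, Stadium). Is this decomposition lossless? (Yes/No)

The shared attributes are {JerseyNo, PlayerID} and {JerseyNo, PlayerID}⁺ = {City, JerseyNo, League, PlayerID, Position, Season, Stadium, TeamID}.
Since S1 ⊆ {City, JerseyNo, League, PlayerID, Position, Season, Stadium, TeamID}, the intersection is a superkey of S1; the decomposition is lossless.

Yes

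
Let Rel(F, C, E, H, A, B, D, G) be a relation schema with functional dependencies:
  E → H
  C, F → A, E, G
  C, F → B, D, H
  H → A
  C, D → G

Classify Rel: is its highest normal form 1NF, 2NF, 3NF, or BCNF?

2NF

Candidate key: {C, F}. Prime attributes: {C, F}.
For E → H we have {E}⁺ = {A, E, H}; {E} is not a superkey, so BCNF fails.
E → H has non-prime {H} on the right and a non-superkey on the left, so 3NF fails.
No non-prime attribute depends on a proper subset of any candidate key, so 2NF holds.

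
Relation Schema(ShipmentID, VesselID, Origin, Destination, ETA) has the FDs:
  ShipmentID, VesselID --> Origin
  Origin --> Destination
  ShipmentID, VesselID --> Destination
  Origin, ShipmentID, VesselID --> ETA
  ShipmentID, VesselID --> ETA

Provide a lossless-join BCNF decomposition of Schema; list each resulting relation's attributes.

Candidate key of the original relation: {ShipmentID, VesselID}.
{Destination, ETA, Origin, ShipmentID, VesselID}: {Origin} determines {Destination, Origin} here but is not a superkey — split on Origin --> Destination, giving {Destination, Origin} and {ETA, Origin, ShipmentID, VesselID}.
{Destination, Origin} has no BCNF violation.
{ETA, Origin, ShipmentID, VesselID} has no BCNF violation.

{Destination, Origin}; {ETA, Origin, ShipmentID, VesselID}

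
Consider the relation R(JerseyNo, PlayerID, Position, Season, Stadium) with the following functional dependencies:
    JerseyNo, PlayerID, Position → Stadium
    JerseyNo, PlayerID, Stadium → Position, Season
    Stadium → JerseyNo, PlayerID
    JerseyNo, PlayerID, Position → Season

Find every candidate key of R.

{Stadium} is a candidate key since {Stadium}⁺ = {JerseyNo, PlayerID, Position, Season, Stadium} covers every attribute.
{JerseyNo, PlayerID, Position} is a candidate key since {JerseyNo, PlayerID, Position}⁺ = {JerseyNo, PlayerID, Position, Season, Stadium} covers every attribute.
No proper subset of any of these is a key, and no other minimal superkey exists.

{JerseyNo, PlayerID, Position}, {Stadium}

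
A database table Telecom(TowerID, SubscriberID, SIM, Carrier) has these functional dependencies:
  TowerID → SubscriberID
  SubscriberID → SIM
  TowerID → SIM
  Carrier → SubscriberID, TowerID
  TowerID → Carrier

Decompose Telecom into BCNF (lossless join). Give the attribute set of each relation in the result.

{Carrier, SubscriberID, TowerID}; {SIM, SubscriberID}

Candidate keys of the original relation: {Carrier}, {TowerID}.
Within {Carrier, SIM, SubscriberID, TowerID}: {SubscriberID}⁺ ∩ {Carrier, SIM, SubscriberID, TowerID} = {SIM, SubscriberID}, not the whole set, so SubscriberID → SIM violates BCNF; decompose into {SIM, SubscriberID} and {Carrier, SubscriberID, TowerID}.
{SIM, SubscriberID} has no BCNF violation.
{Carrier, SubscriberID, TowerID} has no BCNF violation.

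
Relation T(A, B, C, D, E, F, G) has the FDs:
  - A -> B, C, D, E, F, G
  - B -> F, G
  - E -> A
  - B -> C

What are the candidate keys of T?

{A}⁺ = {A, B, C, D, E, F, G}, which is every attribute, so {A} is a candidate key.
{E}⁺ = {A, B, C, D, E, F, G}, which is every attribute, so {E} is a candidate key.
No proper subset of any of these is a key, and no other minimal superkey exists.

{A}, {E}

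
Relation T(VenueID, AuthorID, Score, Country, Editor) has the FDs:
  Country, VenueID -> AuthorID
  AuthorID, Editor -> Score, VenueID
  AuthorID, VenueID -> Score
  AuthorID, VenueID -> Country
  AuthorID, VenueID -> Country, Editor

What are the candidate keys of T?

{AuthorID, Editor}⁺ = {AuthorID, Country, Editor, Score, VenueID} — all of the relation — so {AuthorID, Editor} is a candidate key.
{AuthorID, VenueID}⁺ = {AuthorID, Country, Editor, Score, VenueID} — all of the relation — so {AuthorID, VenueID} is a candidate key.
{Country, VenueID}⁺ = {AuthorID, Country, Editor, Score, VenueID} — all of the relation — so {Country, VenueID} is a candidate key.
No proper subset of any of these is a key, and no other minimal superkey exists.

{AuthorID, Editor}, {AuthorID, VenueID}, {Country, VenueID}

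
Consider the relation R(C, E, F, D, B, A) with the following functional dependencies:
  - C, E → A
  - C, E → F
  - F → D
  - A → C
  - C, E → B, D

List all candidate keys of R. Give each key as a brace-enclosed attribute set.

{E} never appears on the right of any FD, so every key must include it.
{A, E} is a candidate key since {A, E}⁺ = {A, B, C, D, E, F} covers every attribute.
{C, E} is a candidate key since {C, E}⁺ = {A, B, C, D, E, F} covers every attribute.
No proper subset of any of these is a key, and no other minimal superkey exists.

{A, E}, {C, E}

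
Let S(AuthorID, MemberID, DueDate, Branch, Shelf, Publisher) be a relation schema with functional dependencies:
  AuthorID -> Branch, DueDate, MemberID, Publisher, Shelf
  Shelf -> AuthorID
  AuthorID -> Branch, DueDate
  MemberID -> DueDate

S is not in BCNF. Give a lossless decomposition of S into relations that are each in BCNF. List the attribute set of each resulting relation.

Candidate keys of the original relation: {AuthorID}, {Shelf}.
{AuthorID, Branch, DueDate, MemberID, Publisher, Shelf}: {MemberID} determines {DueDate, MemberID} here but is not a superkey — split on MemberID -> DueDate, giving {DueDate, MemberID} and {AuthorID, Branch, MemberID, Publisher, Shelf}.
{DueDate, MemberID} is in BCNF.
{AuthorID, Branch, MemberID, Publisher, Shelf} is in BCNF.

{AuthorID, Branch, MemberID, Publisher, Shelf}; {DueDate, MemberID}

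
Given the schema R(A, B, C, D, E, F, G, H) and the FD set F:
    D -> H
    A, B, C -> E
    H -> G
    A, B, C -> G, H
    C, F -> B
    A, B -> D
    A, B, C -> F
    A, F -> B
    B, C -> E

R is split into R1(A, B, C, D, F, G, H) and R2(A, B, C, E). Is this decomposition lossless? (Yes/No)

Yes

R1 ∩ R2 = {A, B, C}; its closure under F is {A, B, C, D, E, F, G, H}.
R1 is contained in that closure, so R1 ∩ R2 -> R1 holds and the join is lossless.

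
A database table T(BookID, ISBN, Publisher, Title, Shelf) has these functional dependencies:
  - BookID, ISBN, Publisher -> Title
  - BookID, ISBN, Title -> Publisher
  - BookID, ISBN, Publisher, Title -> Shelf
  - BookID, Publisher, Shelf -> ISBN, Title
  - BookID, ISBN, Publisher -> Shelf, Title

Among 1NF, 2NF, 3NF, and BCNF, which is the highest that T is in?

Candidate keys: {BookID, ISBN, Publisher}, {BookID, ISBN, Title}, {BookID, Publisher, Shelf}. Prime attributes: {BookID, ISBN, Publisher, Shelf, Title}.
Each dependency's left side is a superkey — BCNF holds.

BCNF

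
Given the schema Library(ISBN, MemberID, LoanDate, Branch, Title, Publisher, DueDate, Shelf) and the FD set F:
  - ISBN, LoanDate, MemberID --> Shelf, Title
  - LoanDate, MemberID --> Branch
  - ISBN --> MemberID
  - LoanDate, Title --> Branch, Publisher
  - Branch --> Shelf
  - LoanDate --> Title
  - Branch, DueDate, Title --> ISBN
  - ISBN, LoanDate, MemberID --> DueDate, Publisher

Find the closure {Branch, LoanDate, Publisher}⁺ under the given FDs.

Start with {Branch, LoanDate, Publisher}.
Branch --> Shelf applies; add {Shelf} → now {Branch, LoanDate, Publisher, Shelf}.
LoanDate --> Title applies; add {Title} → now {Branch, LoanDate, Publisher, Shelf, Title}.
No further FD applies.

{Branch, LoanDate, Publisher, Shelf, Title}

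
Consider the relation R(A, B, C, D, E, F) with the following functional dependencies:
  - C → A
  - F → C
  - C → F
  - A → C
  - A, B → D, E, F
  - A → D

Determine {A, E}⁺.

{A, C, D, E, F}

Start with {A, E}.
A → C applies; add {C} → now {A, C, E}.
A → D applies; add {D} → now {A, C, D, E}.
C → F applies; add {F} → now {A, C, D, E, F}.
No further FD applies.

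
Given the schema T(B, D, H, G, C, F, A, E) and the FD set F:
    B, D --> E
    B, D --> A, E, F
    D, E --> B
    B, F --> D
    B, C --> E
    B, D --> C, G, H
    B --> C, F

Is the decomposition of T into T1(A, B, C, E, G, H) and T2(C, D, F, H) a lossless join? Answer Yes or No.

No

T1 ∩ T2 = {C, H}; its closure under F is {C, H}.
Neither T1 nor T2 is contained in that closure, so the decomposition is lossy.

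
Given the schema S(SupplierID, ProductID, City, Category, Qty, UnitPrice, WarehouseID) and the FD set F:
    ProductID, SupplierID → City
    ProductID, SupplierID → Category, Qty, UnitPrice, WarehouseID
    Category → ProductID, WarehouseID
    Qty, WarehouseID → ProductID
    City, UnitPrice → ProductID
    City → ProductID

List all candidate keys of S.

{Category, SupplierID}, {City, SupplierID}, {ProductID, SupplierID}, {Qty, SupplierID, WarehouseID}

Attributes never on any right-hand side: {SupplierID} — every candidate key must contain it.
{Category, SupplierID}⁺ = {Category, City, ProductID, Qty, SupplierID, UnitPrice, WarehouseID} — all of the relation — so {Category, SupplierID} is a candidate key.
{City, SupplierID}⁺ = {Category, City, ProductID, Qty, SupplierID, UnitPrice, WarehouseID} — all of the relation — so {City, SupplierID} is a candidate key.
{ProductID, SupplierID}⁺ = {Category, City, ProductID, Qty, SupplierID, UnitPrice, WarehouseID} — all of the relation — so {ProductID, SupplierID} is a candidate key.
{Qty, SupplierID, WarehouseID}⁺ = {Category, City, ProductID, Qty, SupplierID, UnitPrice, WarehouseID} — all of the relation — so {Qty, SupplierID, WarehouseID} is a candidate key.
These are minimal and exhaustive — every other superkey contains one of them.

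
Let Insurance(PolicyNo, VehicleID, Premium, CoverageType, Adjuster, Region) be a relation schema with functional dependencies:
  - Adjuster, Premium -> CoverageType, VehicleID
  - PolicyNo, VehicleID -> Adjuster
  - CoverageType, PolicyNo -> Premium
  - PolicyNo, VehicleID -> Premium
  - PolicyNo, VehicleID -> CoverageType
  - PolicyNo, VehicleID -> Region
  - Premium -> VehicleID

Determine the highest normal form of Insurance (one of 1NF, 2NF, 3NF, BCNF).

Candidate keys: {CoverageType, PolicyNo}, {PolicyNo, Premium}, {PolicyNo, VehicleID}. Prime attributes: {CoverageType, PolicyNo, Premium, VehicleID}.
Adjuster, Premium -> CoverageType, VehicleID breaks BCNF: {Adjuster, Premium}⁺ = {Adjuster, CoverageType, Premium, VehicleID}, so {Adjuster, Premium} is not a superkey.
Its right-hand attributes {CoverageType, VehicleID} are all prime, as are those of every other non-superkey FD — the relation is in 3NF.

3NF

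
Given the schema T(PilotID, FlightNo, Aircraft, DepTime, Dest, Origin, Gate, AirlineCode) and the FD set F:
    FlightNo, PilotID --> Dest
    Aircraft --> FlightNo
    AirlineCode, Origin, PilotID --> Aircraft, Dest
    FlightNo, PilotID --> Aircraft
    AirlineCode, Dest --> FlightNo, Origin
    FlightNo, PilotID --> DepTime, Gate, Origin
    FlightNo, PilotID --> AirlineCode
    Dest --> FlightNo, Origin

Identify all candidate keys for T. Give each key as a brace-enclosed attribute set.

Attributes never on any right-hand side: {PilotID} — every candidate key must contain it.
Closure of {Aircraft, PilotID} is {Aircraft, AirlineCode, DepTime, Dest, FlightNo, Gate, Origin, PilotID}, the whole schema; {Aircraft, PilotID} is a candidate key.
Closure of {Dest, PilotID} is {Aircraft, AirlineCode, DepTime, Dest, FlightNo, Gate, Origin, PilotID}, the whole schema; {Dest, PilotID} is a candidate key.
Closure of {FlightNo, PilotID} is {Aircraft, AirlineCode, DepTime, Dest, FlightNo, Gate, Origin, PilotID}, the whole schema; {FlightNo, PilotID} is a candidate key.
Closure of {AirlineCode, Origin, PilotID} is {Aircraft, AirlineCode, DepTime, Dest, FlightNo, Gate, Origin, PilotID}, the whole schema; {AirlineCode, Origin, PilotID} is a candidate key.
These are minimal and exhaustive — every other superkey contains one of them.

{Aircraft, PilotID}, {AirlineCode, Origin, PilotID}, {Dest, PilotID}, {FlightNo, PilotID}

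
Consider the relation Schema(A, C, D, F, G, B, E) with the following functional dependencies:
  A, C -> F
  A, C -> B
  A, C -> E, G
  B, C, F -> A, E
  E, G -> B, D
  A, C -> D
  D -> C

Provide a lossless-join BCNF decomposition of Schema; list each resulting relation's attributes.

Candidate keys of the original relation: {A, C}, {A, D}, {A, E, G}, {B, C, F}, {B, D, F}, {E, F, G}.
Within {A, B, C, D, E, F, G}: {E, G}⁺ ∩ {A, B, C, D, E, F, G} = {B, C, D, E, G}, not the whole set, so E, G -> B, C, D violates BCNF; decompose into {B, C, D, E, G} and {A, E, F, G}.
Within {B, C, D, E, G}: {D}⁺ ∩ {B, C, D, E, G} = {C, D}, not the whole set, so D -> C violates BCNF; decompose into {C, D} and {B, D, E, G}.
{C, D} is in BCNF.
{B, D, E, G} is in BCNF.
{A, E, F, G} is in BCNF.

{A, E, F, G}; {B, D, E, G}; {C, D}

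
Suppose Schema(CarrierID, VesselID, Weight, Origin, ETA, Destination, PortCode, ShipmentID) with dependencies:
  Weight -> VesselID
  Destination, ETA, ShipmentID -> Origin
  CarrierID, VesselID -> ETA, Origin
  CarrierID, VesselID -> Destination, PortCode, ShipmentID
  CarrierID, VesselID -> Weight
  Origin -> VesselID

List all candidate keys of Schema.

{CarrierID, Destination, ETA, ShipmentID}, {CarrierID, Origin}, {CarrierID, VesselID}, {CarrierID, Weight}

Attributes never on any right-hand side: {CarrierID} — every candidate key must contain it.
{CarrierID, Origin} is a candidate key since {CarrierID, Origin}⁺ = {CarrierID, Destination, ETA, Origin, PortCode, ShipmentID, VesselID, Weight} covers every attribute.
{CarrierID, VesselID} is a candidate key since {CarrierID, VesselID}⁺ = {CarrierID, Destination, ETA, Origin, PortCode, ShipmentID, VesselID, Weight} covers every attribute.
{CarrierID, Weight} is a candidate key since {CarrierID, Weight}⁺ = {CarrierID, Destination, ETA, Origin, PortCode, ShipmentID, VesselID, Weight} covers every attribute.
{CarrierID, Destination, ETA, ShipmentID} is a candidate key since {CarrierID, Destination, ETA, ShipmentID}⁺ = {CarrierID, Destination, ETA, Origin, PortCode, ShipmentID, VesselID, Weight} covers every attribute.
Any other superkey properly contains one of these, so there are no further candidate keys.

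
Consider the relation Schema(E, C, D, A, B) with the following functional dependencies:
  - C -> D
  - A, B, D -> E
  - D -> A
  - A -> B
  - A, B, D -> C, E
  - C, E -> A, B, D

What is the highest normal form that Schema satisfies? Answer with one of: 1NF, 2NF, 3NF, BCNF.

2NF

Candidate keys: {C}, {D}. Prime attributes: {C, D}.
For A -> B we have {A}⁺ = {A, B}; {A} is not a superkey, so BCNF fails.
Because {B} is non-prime and the left side of A -> B is not a superkey, the relation is not in 3NF.
Every candidate key is a single attribute, so no partial dependency is possible; 2NF holds.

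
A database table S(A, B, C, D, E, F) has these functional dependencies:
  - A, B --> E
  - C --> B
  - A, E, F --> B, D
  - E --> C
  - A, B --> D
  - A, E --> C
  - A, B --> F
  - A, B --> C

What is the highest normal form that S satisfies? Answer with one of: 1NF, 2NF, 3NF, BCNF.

Candidate keys: {A, B}, {A, C}, {A, E}. Prime attributes: {A, B, C, E}.
For C --> B we have {C}⁺ = {B, C}; {C} is not a superkey, so BCNF fails.
Since {B} ⊆ prime attributes and every other non-superkey FD also has a prime right side, the schema is in 3NF.

3NF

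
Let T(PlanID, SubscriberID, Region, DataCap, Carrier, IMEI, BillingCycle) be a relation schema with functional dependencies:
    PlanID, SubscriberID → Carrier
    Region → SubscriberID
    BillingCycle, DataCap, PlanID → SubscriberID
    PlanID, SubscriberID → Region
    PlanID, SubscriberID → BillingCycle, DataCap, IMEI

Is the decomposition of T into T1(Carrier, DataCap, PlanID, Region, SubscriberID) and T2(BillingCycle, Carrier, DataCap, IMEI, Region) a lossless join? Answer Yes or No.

No

T1 ∩ T2 = {Carrier, DataCap, Region}; its closure under F is {Carrier, DataCap, Region, SubscriberID}.
T1 ⊄ {Carrier, DataCap, Region, SubscriberID} and T2 ⊄ {Carrier, DataCap, Region, SubscriberID}, so the split is lossy.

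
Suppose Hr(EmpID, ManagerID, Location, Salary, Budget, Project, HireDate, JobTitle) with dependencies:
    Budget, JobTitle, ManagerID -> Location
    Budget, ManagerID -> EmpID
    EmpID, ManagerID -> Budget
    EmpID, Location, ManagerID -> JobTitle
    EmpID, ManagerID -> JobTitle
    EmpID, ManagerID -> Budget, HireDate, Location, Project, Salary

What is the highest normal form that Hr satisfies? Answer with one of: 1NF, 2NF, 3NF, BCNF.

BCNF

Candidate keys: {Budget, ManagerID}, {EmpID, ManagerID}. Prime attributes: {Budget, EmpID, ManagerID}.
Each dependency's left side is a superkey — BCNF holds.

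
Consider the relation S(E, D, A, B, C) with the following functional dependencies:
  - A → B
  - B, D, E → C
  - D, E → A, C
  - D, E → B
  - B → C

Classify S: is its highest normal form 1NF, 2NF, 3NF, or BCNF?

2NF

Candidate key: {D, E}. Prime attributes: {D, E}.
For A → B we have {A}⁺ = {A, B, C}; {A} is not a superkey, so BCNF fails.
A → B has non-prime {B} on the right and a non-superkey on the left, so 3NF fails.
No proper subset of a key has a non-prime attribute in its closure, so there is no partial dependency; 2NF holds.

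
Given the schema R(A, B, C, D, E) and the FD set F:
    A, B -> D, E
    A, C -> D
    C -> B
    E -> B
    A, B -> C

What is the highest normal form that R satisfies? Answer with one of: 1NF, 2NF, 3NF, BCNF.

Candidate keys: {A, B}, {A, C}, {A, E}. Prime attributes: {A, B, C, E}.
C -> B breaks BCNF: {C}⁺ = {B, C}, so {C} is not a superkey.
Since {B} ⊆ prime attributes and every other non-superkey FD also has a prime right side, the schema is in 3NF.

3NF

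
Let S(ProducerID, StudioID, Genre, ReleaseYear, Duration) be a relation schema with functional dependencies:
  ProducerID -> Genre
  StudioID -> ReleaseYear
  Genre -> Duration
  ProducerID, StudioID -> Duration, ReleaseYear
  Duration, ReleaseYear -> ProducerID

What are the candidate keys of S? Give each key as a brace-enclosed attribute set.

{Duration, StudioID}, {Genre, StudioID}, {ProducerID, StudioID}

No FD produces {StudioID}, so it must be in every candidate key.
{Duration, StudioID}⁺ = {Duration, Genre, ProducerID, ReleaseYear, StudioID}, which is every attribute, so {Duration, StudioID} is a candidate key.
{Genre, StudioID}⁺ = {Duration, Genre, ProducerID, ReleaseYear, StudioID}, which is every attribute, so {Genre, StudioID} is a candidate key.
{ProducerID, StudioID}⁺ = {Duration, Genre, ProducerID, ReleaseYear, StudioID}, which is every attribute, so {ProducerID, StudioID} is a candidate key.
These are minimal and exhaustive — every other superkey contains one of them.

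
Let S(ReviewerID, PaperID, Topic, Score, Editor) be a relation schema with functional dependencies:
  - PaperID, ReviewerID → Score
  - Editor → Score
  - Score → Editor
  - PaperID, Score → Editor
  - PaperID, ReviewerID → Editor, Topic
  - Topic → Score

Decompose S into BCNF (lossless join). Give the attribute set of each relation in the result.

{Editor, Score}; {Editor, Topic}; {PaperID, ReviewerID, Topic}

Candidate key of the original relation: {PaperID, ReviewerID}.
{Editor, PaperID, ReviewerID, Score, Topic}: {Editor} determines {Editor, Score} here but is not a superkey — split on Editor → Score, giving {Editor, Score} and {Editor, PaperID, ReviewerID, Topic}.
{Editor, Score}: every determinant is a superkey — BCNF.
{Editor, PaperID, ReviewerID, Topic}: {Topic} determines {Editor, Topic} here but is not a superkey — split on Topic → Editor, giving {Editor, Topic} and {PaperID, ReviewerID, Topic}.
{Editor, Topic}: every determinant is a superkey — BCNF.
{PaperID, ReviewerID, Topic}: every determinant is a superkey — BCNF.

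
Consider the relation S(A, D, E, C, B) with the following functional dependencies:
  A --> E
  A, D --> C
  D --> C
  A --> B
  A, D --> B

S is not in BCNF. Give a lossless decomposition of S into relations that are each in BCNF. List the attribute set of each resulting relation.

{A, B, E}; {A, D}; {C, D}

Candidate key of the original relation: {A, D}.
{A, B, C, D, E}: {A} determines {A, B, E} here but is not a superkey — split on A --> B, E, giving {A, B, E} and {A, C, D}.
{A, B, E}: every determinant is a superkey — BCNF.
{A, C, D}: {D} determines {C, D} here but is not a superkey — split on D --> C, giving {C, D} and {A, D}.
{C, D}: every determinant is a superkey — BCNF.
{A, D}: every determinant is a superkey — BCNF.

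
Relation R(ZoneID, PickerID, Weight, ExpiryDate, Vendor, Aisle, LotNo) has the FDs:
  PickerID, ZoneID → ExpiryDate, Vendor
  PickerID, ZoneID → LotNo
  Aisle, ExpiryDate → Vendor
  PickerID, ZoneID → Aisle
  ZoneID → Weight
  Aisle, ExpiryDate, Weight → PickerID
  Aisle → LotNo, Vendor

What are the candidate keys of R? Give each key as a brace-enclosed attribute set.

Attributes never on any right-hand side: {ZoneID} — every candidate key must contain it.
Closure of {PickerID, ZoneID} is {Aisle, ExpiryDate, LotNo, PickerID, Vendor, Weight, ZoneID}, the whole schema; {PickerID, ZoneID} is a candidate key.
Closure of {Aisle, ExpiryDate, ZoneID} is {Aisle, ExpiryDate, LotNo, PickerID, Vendor, Weight, ZoneID}, the whole schema; {Aisle, ExpiryDate, ZoneID} is a candidate key.
No proper subset of any of these is a key, and no other minimal superkey exists.

{Aisle, ExpiryDate, ZoneID}, {PickerID, ZoneID}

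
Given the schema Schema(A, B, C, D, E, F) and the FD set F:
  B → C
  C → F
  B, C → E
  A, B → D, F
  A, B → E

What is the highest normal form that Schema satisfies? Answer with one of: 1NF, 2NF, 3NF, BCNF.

1NF

Candidate key: {A, B}. Prime attributes: {A, B}.
B → C: {B}⁺ = {B, C, E, F}, which is not all of the attributes, so the left side is not a superkey — BCNF is violated.
B → C determines the non-prime attribute {C} from a non-superkey — 3NF is violated.
{B} is a proper subset of the key {A, B}, and {B}⁺ contains the non-prime attributes {C, E, F} — a partial dependency, so 2NF is violated.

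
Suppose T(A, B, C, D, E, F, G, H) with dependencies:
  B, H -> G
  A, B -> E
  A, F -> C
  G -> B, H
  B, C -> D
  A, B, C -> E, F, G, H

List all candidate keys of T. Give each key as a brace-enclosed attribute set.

{A, B, C}, {A, B, F}, {A, C, G}, {A, F, G}

{A} never appears on the right of any FD, so every key must include it.
{A, B, C} is a candidate key since {A, B, C}⁺ = {A, B, C, D, E, F, G, H} covers every attribute.
{A, B, F} is a candidate key since {A, B, F}⁺ = {A, B, C, D, E, F, G, H} covers every attribute.
{A, C, G} is a candidate key since {A, C, G}⁺ = {A, B, C, D, E, F, G, H} covers every attribute.
{A, F, G} is a candidate key since {A, F, G}⁺ = {A, B, C, D, E, F, G, H} covers every attribute.
No proper subset of any of these is a key, and no other minimal superkey exists.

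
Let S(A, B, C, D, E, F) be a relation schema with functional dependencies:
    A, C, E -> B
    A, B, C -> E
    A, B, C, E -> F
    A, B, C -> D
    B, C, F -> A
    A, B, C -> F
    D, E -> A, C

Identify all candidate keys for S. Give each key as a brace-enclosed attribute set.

{A, B, C}, {A, C, E}, {B, C, F}, {D, E}

{D, E}⁺ = {A, B, C, D, E, F} — all of the relation — so {D, E} is a candidate key.
{A, B, C}⁺ = {A, B, C, D, E, F} — all of the relation — so {A, B, C} is a candidate key.
{A, C, E}⁺ = {A, B, C, D, E, F} — all of the relation — so {A, C, E} is a candidate key.
{B, C, F}⁺ = {A, B, C, D, E, F} — all of the relation — so {B, C, F} is a candidate key.
These are minimal and exhaustive — every other superkey contains one of them.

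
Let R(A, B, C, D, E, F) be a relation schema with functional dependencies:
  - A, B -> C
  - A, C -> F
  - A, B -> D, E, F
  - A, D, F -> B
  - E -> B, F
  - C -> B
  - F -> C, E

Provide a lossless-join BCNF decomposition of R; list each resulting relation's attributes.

Candidate keys of the original relation: {A, B}, {A, C}, {A, E}, {A, F}.
{A, B, C, D, E, F}: {E} determines {B, C, E, F} here but is not a superkey — split on E -> B, C, F, giving {B, C, E, F} and {A, D, E}.
{B, C, E, F}: {C} determines {B, C} here but is not a superkey — split on C -> B, giving {B, C} and {C, E, F}.
{B, C} is in BCNF.
{C, E, F} is in BCNF.
{A, D, E} is in BCNF.

{A, D, E}; {B, C}; {C, E, F}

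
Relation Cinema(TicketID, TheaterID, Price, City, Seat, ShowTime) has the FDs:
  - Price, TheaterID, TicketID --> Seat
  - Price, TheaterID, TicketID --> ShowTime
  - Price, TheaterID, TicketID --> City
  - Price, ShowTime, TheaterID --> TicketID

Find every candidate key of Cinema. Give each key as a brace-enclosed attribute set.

{Price, ShowTime, TheaterID}, {Price, TheaterID, TicketID}

Attributes never on any right-hand side: {Price, TheaterID} — every candidate key must contain all of them.
{Price, ShowTime, TheaterID}⁺ = {City, Price, Seat, ShowTime, TheaterID, TicketID}, which is every attribute, so {Price, ShowTime, TheaterID} is a candidate key.
{Price, TheaterID, TicketID}⁺ = {City, Price, Seat, ShowTime, TheaterID, TicketID}, which is every attribute, so {Price, TheaterID, TicketID} is a candidate key.
These are minimal and exhaustive — every other superkey contains one of them.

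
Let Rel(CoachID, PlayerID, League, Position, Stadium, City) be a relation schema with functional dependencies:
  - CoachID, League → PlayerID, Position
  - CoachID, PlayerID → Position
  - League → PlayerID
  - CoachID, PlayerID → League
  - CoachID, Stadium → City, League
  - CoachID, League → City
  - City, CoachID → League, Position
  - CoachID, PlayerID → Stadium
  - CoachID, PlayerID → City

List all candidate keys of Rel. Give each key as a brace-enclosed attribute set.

{City, CoachID}, {CoachID, League}, {CoachID, PlayerID}, {CoachID, Stadium}

Attributes never on any right-hand side: {CoachID} — every candidate key must contain it.
{City, CoachID}⁺ = {City, CoachID, League, PlayerID, Position, Stadium}, which is every attribute, so {City, CoachID} is a candidate key.
{CoachID, League}⁺ = {City, CoachID, League, PlayerID, Position, Stadium}, which is every attribute, so {CoachID, League} is a candidate key.
{CoachID, PlayerID}⁺ = {City, CoachID, League, PlayerID, Position, Stadium}, which is every attribute, so {CoachID, PlayerID} is a candidate key.
{CoachID, Stadium}⁺ = {City, CoachID, League, PlayerID, Position, Stadium}, which is every attribute, so {CoachID, Stadium} is a candidate key.
Any other superkey properly contains one of these, so there are no further candidate keys.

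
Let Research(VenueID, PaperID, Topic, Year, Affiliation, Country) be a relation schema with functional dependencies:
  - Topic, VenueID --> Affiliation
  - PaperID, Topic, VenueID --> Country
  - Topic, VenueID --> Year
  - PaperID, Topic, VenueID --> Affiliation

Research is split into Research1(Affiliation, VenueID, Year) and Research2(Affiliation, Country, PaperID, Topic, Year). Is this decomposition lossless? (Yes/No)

No

Common attributes: {Affiliation, Year}; their closure is {Affiliation, Year}.
The closure covers neither Research1 nor Research2 entirely; the join is not lossless.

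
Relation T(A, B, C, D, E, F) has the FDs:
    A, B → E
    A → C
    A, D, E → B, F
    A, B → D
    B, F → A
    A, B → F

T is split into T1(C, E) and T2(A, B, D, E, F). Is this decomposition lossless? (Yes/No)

T1 ∩ T2 = {E}; its closure under F is {E}.
T1 ⊄ {E} and T2 ⊄ {E}, so the split is lossy.

No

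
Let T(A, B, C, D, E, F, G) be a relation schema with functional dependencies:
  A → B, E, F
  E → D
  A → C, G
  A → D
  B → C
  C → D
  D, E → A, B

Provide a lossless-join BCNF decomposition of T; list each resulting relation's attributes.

Candidate keys of the original relation: {A}, {E}.
{A, B, C, D, E, F, G}: {B} determines {B, C, D} here but is not a superkey — split on B → C, D, giving {B, C, D} and {A, B, E, F, G}.
{B, C, D}: {C} determines {C, D} here but is not a superkey — split on C → D, giving {C, D} and {B, C}.
{C, D}: every determinant is a superkey — BCNF.
{B, C}: every determinant is a superkey — BCNF.
{A, B, E, F, G}: every determinant is a superkey — BCNF.

{A, B, E, F, G}; {B, C}; {C, D}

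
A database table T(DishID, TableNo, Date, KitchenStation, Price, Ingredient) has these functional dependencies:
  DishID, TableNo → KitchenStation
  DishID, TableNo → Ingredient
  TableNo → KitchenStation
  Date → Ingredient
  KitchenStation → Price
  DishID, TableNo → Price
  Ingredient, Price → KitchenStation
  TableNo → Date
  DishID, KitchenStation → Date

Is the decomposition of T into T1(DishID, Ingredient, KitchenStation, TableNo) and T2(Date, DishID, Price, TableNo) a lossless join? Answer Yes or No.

Yes

T1 ∩ T2 = {DishID, TableNo}; its closure under F is {Date, DishID, Ingredient, KitchenStation, Price, TableNo}.
This includes all of T1, so the common attributes are a superkey of T1 — the join is lossless.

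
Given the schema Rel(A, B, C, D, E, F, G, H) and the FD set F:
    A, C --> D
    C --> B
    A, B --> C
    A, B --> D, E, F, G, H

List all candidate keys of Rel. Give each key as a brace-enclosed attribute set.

{A, B}, {A, C}

No FD produces {A}, so it must be in every candidate key.
{A, B}⁺ = {A, B, C, D, E, F, G, H}, which is every attribute, so {A, B} is a candidate key.
{A, C}⁺ = {A, B, C, D, E, F, G, H}, which is every attribute, so {A, C} is a candidate key.
No proper subset of any of these is a key, and no other minimal superkey exists.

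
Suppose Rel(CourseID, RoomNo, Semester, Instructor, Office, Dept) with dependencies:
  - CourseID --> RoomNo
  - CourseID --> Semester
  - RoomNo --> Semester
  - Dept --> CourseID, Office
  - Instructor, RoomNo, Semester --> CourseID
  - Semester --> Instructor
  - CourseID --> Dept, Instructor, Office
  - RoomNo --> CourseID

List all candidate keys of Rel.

{CourseID}, {Dept}, {RoomNo}

Closure of {CourseID} is {CourseID, Dept, Instructor, Office, RoomNo, Semester}, the whole schema; {CourseID} is a candidate key.
Closure of {Dept} is {CourseID, Dept, Instructor, Office, RoomNo, Semester}, the whole schema; {Dept} is a candidate key.
Closure of {RoomNo} is {CourseID, Dept, Instructor, Office, RoomNo, Semester}, the whole schema; {RoomNo} is a candidate key.
These are minimal and exhaustive — every other superkey contains one of them.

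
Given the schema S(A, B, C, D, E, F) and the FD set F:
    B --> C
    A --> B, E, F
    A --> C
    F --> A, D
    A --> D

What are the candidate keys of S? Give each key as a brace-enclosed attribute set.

{A}⁺ = {A, B, C, D, E, F}, which is every attribute, so {A} is a candidate key.
{F}⁺ = {A, B, C, D, E, F}, which is every attribute, so {F} is a candidate key.
No proper subset of any of these is a key, and no other minimal superkey exists.

{A}, {F}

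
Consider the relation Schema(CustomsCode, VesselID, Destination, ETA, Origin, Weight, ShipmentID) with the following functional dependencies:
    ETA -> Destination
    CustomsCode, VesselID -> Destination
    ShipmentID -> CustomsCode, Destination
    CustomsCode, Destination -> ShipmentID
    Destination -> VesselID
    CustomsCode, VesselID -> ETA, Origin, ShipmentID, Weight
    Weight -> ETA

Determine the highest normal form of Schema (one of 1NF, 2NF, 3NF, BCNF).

Candidate keys: {CustomsCode, Destination}, {CustomsCode, ETA}, {CustomsCode, VesselID}, {CustomsCode, Weight}, {ShipmentID}. Prime attributes: {CustomsCode, Destination, ETA, ShipmentID, VesselID, Weight}.
ETA -> Destination: {ETA}⁺ = {Destination, ETA, VesselID}, which is not all of the attributes, so the left side is not a superkey — BCNF is violated.
Its right-hand attributes {Destination} are all prime, as are those of every other non-superkey FD — the relation is in 3NF.

3NF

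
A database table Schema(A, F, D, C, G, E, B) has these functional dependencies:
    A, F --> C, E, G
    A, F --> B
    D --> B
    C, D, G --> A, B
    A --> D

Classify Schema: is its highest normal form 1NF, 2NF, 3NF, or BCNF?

1NF

Candidate keys: {A, F}, {C, D, F, G}. Prime attributes: {A, C, D, F, G}.
For D --> B we have {D}⁺ = {B, D}; {D} is not a superkey, so BCNF fails.
Because {B} is non-prime and the left side of D --> B is not a superkey, the relation is not in 3NF.
Since {A} ⊂ {A, F} and {A}⁺ ⊇ {B} with {B} non-prime, there is a partial dependency; 2NF fails.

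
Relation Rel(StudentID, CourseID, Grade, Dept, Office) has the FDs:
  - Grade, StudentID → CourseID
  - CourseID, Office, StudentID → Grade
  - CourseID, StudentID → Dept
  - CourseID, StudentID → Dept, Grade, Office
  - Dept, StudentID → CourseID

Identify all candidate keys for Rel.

Attributes never on any right-hand side: {StudentID} — every candidate key must contain it.
Closure of {CourseID, StudentID} is {CourseID, Dept, Grade, Office, StudentID}, the whole schema; {CourseID, StudentID} is a candidate key.
Closure of {Dept, StudentID} is {CourseID, Dept, Grade, Office, StudentID}, the whole schema; {Dept, StudentID} is a candidate key.
Closure of {Grade, StudentID} is {CourseID, Dept, Grade, Office, StudentID}, the whole schema; {Grade, StudentID} is a candidate key.
No proper subset of any of these is a key, and no other minimal superkey exists.

{CourseID, StudentID}, {Dept, StudentID}, {Grade, StudentID}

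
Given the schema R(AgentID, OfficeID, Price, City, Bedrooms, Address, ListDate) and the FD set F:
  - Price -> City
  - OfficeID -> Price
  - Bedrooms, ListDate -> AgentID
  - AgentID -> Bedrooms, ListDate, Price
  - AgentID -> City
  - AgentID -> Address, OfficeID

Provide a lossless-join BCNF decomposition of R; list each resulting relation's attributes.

{Address, AgentID, Bedrooms, ListDate, OfficeID}; {City, Price}; {OfficeID, Price}

Candidate keys of the original relation: {AgentID}, {Bedrooms, ListDate}.
Within {Address, AgentID, Bedrooms, City, ListDate, OfficeID, Price}: {Price}⁺ ∩ {Address, AgentID, Bedrooms, City, ListDate, OfficeID, Price} = {City, Price}, not the whole set, so Price -> City violates BCNF; decompose into {City, Price} and {Address, AgentID, Bedrooms, ListDate, OfficeID, Price}.
{City, Price}: every determinant is a superkey — BCNF.
Within {Address, AgentID, Bedrooms, ListDate, OfficeID, Price}: {OfficeID}⁺ ∩ {Address, AgentID, Bedrooms, ListDate, OfficeID, Price} = {OfficeID, Price}, not the whole set, so OfficeID -> Price violates BCNF; decompose into {OfficeID, Price} and {Address, AgentID, Bedrooms, ListDate, OfficeID}.
{OfficeID, Price}: every determinant is a superkey — BCNF.
{Address, AgentID, Bedrooms, ListDate, OfficeID}: every determinant is a superkey — BCNF.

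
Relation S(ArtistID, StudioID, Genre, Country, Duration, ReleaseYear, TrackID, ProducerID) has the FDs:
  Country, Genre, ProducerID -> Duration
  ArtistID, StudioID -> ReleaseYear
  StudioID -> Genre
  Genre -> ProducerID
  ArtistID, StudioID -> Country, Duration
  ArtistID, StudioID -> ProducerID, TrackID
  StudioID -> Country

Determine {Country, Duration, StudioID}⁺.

Start with {Country, Duration, StudioID}.
StudioID -> Genre applies; add {Genre} → now {Country, Duration, Genre, StudioID}.
Genre -> ProducerID applies; add {ProducerID} → now {Country, Duration, Genre, ProducerID, StudioID}.
No further FD applies.

{Country, Duration, Genre, ProducerID, StudioID}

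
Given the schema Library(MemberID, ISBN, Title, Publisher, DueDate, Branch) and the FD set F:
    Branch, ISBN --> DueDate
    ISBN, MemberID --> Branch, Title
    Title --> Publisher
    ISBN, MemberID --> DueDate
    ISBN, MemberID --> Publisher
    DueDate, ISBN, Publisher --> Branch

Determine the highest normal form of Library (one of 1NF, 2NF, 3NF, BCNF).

Candidate key: {ISBN, MemberID}. Prime attributes: {ISBN, MemberID}.
Branch, ISBN --> DueDate: {Branch, ISBN}⁺ = {Branch, DueDate, ISBN}, which is not all of the attributes, so the left side is not a superkey — BCNF is violated.
Branch, ISBN --> DueDate has non-prime {DueDate} on the right and a non-superkey on the left, so 3NF fails.
Checking every proper subset of each key, none determines a non-prime attribute — 2NF is satisfied.

2NF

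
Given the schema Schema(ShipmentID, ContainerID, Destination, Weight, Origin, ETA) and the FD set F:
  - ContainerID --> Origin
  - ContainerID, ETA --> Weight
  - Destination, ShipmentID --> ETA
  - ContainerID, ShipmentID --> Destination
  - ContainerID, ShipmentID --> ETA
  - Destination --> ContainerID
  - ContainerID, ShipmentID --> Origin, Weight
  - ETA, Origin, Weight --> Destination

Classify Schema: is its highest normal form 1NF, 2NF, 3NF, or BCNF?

Candidate keys: {ContainerID, ShipmentID}, {Destination, ShipmentID}, {ETA, Origin, ShipmentID, Weight}. Prime attributes: {ContainerID, Destination, ETA, Origin, ShipmentID, Weight}.
ContainerID --> Origin: {ContainerID}⁺ = {ContainerID, Origin}, which is not all of the attributes, so the left side is not a superkey — BCNF is violated.
Its right-hand attributes {Origin} are all prime, as are those of every other non-superkey FD — the relation is in 3NF.

3NF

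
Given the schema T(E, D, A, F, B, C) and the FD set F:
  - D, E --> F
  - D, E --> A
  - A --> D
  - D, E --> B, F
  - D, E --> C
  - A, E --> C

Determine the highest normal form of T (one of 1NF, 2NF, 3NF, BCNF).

Candidate keys: {A, E}, {D, E}. Prime attributes: {A, D, E}.
A --> D breaks BCNF: {A}⁺ = {A, D}, so {A} is not a superkey.
But every attribute on its right side ({D}) is prime, and the same holds for every other non-superkey FD, so 3NF still holds.

3NF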